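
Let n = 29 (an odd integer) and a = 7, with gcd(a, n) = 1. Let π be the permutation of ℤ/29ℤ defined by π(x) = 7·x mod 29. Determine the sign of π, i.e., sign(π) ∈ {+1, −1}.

Trace 7: π^k(7) = [7, 20, 24, 23, 16, 25, 1] for k=0..6.
5 cycles of lengths [7, 7, 7, 7, 1].
With 5 cycles on 29 points, sign = (−1)^{29−5} = +1.
(7|29)_J = +1 (Zolotarev's lemma cross-check).

+1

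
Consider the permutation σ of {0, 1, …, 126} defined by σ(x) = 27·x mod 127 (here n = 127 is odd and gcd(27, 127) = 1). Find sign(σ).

-1

Trace 61: π^k(61) = [61, 123, 19, 5, 8, 89, 117] for k=0..6.
Cycle type of π: 42×3 + 1; total 4 cycles.
Σ(ℓ_i−1) = 127−4 = 123; sign = (−1)^123 = -1.
Via Zolotarev, sign(π_{27}) = (27|127) = -1.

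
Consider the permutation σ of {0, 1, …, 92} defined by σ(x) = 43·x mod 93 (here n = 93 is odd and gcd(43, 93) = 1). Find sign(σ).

-1

Orbit of 52 under x↦43x: [52, 4, 79, 49, 61, 19, 73]… (length divides ord_93(43)).
6 cycles of lengths [30, 30, 30, 1, 1, 1].
sign(π) = (−1)^{n − #cycles} = (−1)^{93−6} = (−1)^87 = -1.
Zolotarev: (43|93) = -1, matching the cycle-count sign.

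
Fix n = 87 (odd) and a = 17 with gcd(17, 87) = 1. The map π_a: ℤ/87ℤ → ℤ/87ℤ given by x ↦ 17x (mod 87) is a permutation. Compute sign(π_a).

Trace 41: π^k(41) = [41, 1, 17, 28] for k=0..3.
The orbit structure of x ↦ 17x mod 87: 23 orbits of sizes [4, 4, 4, 4, 4, 4, 4, 4, 4, 4, 4, 4, 4, 4, 4, 4, 4, 4, 4, 4, 4, 2, 1].
23 cycles on 87: each ℓ→(−1)^(ℓ−1), product (−1)^64 = +1.
Zolotarev: (17|87) = +1, matching the cycle-count sign.

+1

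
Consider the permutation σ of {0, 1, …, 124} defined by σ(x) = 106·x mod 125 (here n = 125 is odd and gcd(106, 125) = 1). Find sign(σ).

+1

Start at x=66: 66 → 121 → 76 → 56 → 61 → 91 → 21 → … (one orbit).
13 cycles of lengths [25, 25, 25, 25, 5, 5, 5, 5, 1, 1, 1, 1, 1].
125 − 13 = 112 transpositions; sign(π) = (−1)^112 = +1.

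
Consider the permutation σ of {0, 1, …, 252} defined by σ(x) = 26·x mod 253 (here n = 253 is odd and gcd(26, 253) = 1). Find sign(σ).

Orbit of 196 under x↦26x: [196, 36, 177, 48, 236, 64, 146]… (length divides ord_253(26)).
9 cycles of lengths [55, 55, 55, 55, 11, 11, 5, 5, 1].
253 − 9 = 244 transpositions; sign(π) = (−1)^244 = +1.

+1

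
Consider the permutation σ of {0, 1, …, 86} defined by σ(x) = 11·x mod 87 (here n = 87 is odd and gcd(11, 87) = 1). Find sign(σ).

+1

Trace 26: π^k(26) = [26, 25, 14, 67, 41, 16, 2] for k=0..6.
Decompose π into cycles: lengths [28, 28, 28, 2, 1] (5 cycles, including the fixed point 0).
87 − 5 = 82 transpositions; sign(π) = (−1)^82 = +1.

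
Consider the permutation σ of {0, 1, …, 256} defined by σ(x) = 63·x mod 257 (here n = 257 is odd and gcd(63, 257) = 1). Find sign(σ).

-1

Start at x=195: 195 → 206 → 128 → 97 → 200 → 7 → 184 → … (one orbit).
Cycle lengths of π_63 on ℤ/257ℤ: [256, 1]; 2 cycles in total.
2 cycles on 257: each ℓ→(−1)^(ℓ−1), product (−1)^255 = -1.
(63|257)_J = -1 (Zolotarev's lemma cross-check).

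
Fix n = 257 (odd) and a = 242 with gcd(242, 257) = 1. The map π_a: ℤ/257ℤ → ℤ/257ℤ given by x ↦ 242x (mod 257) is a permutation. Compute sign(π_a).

Start at x=189: 189 → 249 → 120 → 256 → 15 → 32 → 34 → … (one orbit).
Cycle type of π: 32×8 + 1; total 9 cycles.
257 − 9 = 248 transpositions; sign(π) = (−1)^248 = +1.
(242|257)_J = +1 (Zolotarev's lemma cross-check).

+1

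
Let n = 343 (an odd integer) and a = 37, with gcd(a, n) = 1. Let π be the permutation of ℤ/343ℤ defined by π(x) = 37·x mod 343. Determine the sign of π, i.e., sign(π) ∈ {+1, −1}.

Start at x=333: 333 → 316 → 30 → 81 → 253 → 100 → 270 → … (one orbit).
The orbit structure of x ↦ 37x mod 343: 7 orbits of sizes [147, 147, 21, 21, 3, 3, 1].
343 − 7 = 336 transpositions; sign(π) = (−1)^336 = +1.

+1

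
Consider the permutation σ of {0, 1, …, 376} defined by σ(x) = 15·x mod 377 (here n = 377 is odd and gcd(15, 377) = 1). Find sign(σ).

Orbit of 283 under x↦15x: [283, 98, 339, 184, 121, 307, 81]… (length divides ord_377(15)).
Cycle type of π: 84×4 + 28 + 12 + 1; total 7 cycles.
With 7 cycles on 377 points, sign = (−1)^{377−7} = +1.
The Jacobi symbol (15|377) = +1 (Zolotarev) agrees.

+1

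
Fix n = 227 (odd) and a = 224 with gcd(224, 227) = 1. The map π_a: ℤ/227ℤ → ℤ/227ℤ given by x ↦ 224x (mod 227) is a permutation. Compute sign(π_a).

Orbit of 224 under x↦224x: [224, 9, 200, 81, 211, 48, 83]… (length divides ord_227(224)).
2 cycles of lengths [226, 1].
227 − 2 = 225 transpositions; sign(π) = (−1)^225 = -1.

-1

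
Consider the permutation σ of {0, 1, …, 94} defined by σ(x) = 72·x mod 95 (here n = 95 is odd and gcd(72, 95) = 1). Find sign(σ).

+1

Orbit of 72 under x↦72x: [72, 54, 88, 66, 2, 49, 13]… (length divides ord_95(72)).
Cycle type of π: 36×2 + 18 + 4 + 1; total 5 cycles.
With 5 cycles on 95 points, sign = (−1)^{95−5} = +1.
The Jacobi symbol (72|95) = +1 (Zolotarev) agrees.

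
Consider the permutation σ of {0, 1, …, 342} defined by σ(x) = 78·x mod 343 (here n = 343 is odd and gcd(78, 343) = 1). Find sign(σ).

Start at x=64: 64 → 190 → 71 → 50 → 127 → 302 → 232 → … (one orbit).
19 cycles of lengths [49, 49, 49, 49, 49, 49, 7, 7, 7, 7, 7, 7, 1, 1, 1, 1, 1, 1, 1].
343 − 19 = 324 transpositions; sign(π) = (−1)^324 = +1.
Check: (78/343) = +1 by Zolotarev.

+1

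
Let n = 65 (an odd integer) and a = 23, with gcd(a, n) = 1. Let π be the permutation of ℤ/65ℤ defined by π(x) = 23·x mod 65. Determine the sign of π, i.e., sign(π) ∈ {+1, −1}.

-1

Start at x=1: 1 → 23 → 9 → 12 → 16 → 43 → 14 → … (one orbit).
π_23 has 8 disjoint cycles with lengths [12, 12, 12, 12, 6, 6, 4, 1] on {0,…,64}.
8 cycles on 65: each ℓ→(−1)^(ℓ−1), product (−1)^57 = -1.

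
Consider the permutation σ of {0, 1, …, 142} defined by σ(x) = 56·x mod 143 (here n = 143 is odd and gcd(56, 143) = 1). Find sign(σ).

Start at x=12: 12 → 100 → 23 → 1 → 56 → 133 → 12 (one orbit).
Decompose π into cycles: lengths [6, 6, 6, 6, 6, 6, 6, 6, 6, 6, 6, 6, 6, 6, 6, 6, 6, 6, 6, 6, 6, 6, 1, 1, 1, 1, 1, 1, 1, 1, 1, 1, 1] (33 cycles, including the fixed point 0).
Σ(ℓ_i−1) = 143−33 = 110; sign = (−1)^110 = +1.
The Jacobi symbol (56|143) = +1 (Zolotarev) agrees.

+1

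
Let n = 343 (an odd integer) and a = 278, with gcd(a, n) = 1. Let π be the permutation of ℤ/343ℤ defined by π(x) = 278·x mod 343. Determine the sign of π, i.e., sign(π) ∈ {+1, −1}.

Orbit of 153 under x↦278x: [153, 2, 213, 218, 236, 95, 342]… (length divides ord_343(278)).
4 cycles of lengths [294, 42, 6, 1].
4 cycles on 343: each ℓ→(−1)^(ℓ−1), product (−1)^339 = -1.
Zolotarev: (278|343) = -1, matching the cycle-count sign.

-1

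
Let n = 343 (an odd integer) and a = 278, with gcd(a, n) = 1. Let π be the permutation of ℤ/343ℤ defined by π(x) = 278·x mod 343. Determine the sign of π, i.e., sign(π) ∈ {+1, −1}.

Start at x=45: 45 → 162 → 103 → 165 → 251 → 149 → 262 → … (one orbit).
Decompose π into cycles: lengths [294, 42, 6, 1] (4 cycles, including the fixed point 0).
Σ(ℓ_i−1) = 343−4 = 339; sign = (−1)^339 = -1.
Check: (278/343) = -1 by Zolotarev.

-1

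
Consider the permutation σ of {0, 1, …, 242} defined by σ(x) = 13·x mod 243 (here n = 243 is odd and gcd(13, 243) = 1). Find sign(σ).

+1

Start at x=241: 241 → 217 → 148 → 223 → 226 → 22 → 43 → … (one orbit).
11 cycles of lengths [81, 81, 27, 27, 9, 9, 3, 3, 1, 1, 1].
243 − 11 = 232 transpositions; sign(π) = (−1)^232 = +1.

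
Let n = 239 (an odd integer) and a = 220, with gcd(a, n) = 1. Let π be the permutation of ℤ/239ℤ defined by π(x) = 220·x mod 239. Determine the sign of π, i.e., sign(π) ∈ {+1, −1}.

Trace 204: π^k(204) = [204, 187, 32, 109, 80, 153, 200] for k=0..6.
The orbit structure of x ↦ 220x mod 239: 3 orbits of sizes [119, 119, 1].
Σ(ℓ_i−1) = 239−3 = 236; sign = (−1)^236 = +1.

+1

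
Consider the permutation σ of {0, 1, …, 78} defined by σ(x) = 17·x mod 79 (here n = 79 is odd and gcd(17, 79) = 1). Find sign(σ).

-1

Trace 17: π^k(17) = [17, 52, 15, 18, 69, 67, 33] for k=0..6.
Cycle type of π: 26×3 + 1; total 4 cycles.
Σ(ℓ_i−1) = 79−4 = 75; sign = (−1)^75 = -1.
The Jacobi symbol (17|79) = -1 (Zolotarev) agrees.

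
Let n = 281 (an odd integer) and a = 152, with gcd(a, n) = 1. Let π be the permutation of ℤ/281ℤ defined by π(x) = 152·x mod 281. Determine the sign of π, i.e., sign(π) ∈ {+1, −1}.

-1

Orbit of 213 under x↦152x: [213, 61, 280, 129, 219, 130, 90]… (length divides ord_281(152)).
Cycle type of π: 40×7 + 1; total 8 cycles.
Σ(ℓ_i−1) = 281−8 = 273; sign = (−1)^273 = -1.
Via Zolotarev, sign(π_{152}) = (152|281) = -1.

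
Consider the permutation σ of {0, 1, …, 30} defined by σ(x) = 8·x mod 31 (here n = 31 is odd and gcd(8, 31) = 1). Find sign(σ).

Start at x=4: 4 → 1 → 8 → 2 → 16 → 4 (one orbit).
7 cycles of lengths [5, 5, 5, 5, 5, 5, 1].
sign(π) = (−1)^{n − #cycles} = (−1)^{31−7} = (−1)^24 = +1.
Via Zolotarev, sign(π_{8}) = (8|31) = +1.

+1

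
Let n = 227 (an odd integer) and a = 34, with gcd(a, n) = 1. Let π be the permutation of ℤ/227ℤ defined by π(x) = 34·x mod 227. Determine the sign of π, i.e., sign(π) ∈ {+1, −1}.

Start at x=29: 29 → 78 → 155 → 49 → 77 → 121 → 28 → … (one orbit).
The orbit structure of x ↦ 34x mod 227: 3 orbits of sizes [113, 113, 1].
227 − 3 = 224 transpositions; sign(π) = (−1)^224 = +1.
Zolotarev: (34|227) = +1, matching the cycle-count sign.

+1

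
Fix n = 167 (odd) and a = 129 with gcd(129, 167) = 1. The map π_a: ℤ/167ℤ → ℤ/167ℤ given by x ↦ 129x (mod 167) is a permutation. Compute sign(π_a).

Start at x=37: 37 → 97 → 155 → 122 → 40 → 150 → 145 → … (one orbit).
Cycle type of π: 166 + 1; total 2 cycles.
2 cycles on 167: each ℓ→(−1)^(ℓ−1), product (−1)^165 = -1.

-1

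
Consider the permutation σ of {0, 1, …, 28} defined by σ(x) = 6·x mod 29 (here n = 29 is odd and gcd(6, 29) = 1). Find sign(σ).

Trace 24: π^k(24) = [24, 28, 23, 22, 16, 9, 25] for k=0..6.
3 cycles of lengths [14, 14, 1].
With 3 cycles on 29 points, sign = (−1)^{29−3} = +1.
Check: (6/29) = +1 by Zolotarev.

+1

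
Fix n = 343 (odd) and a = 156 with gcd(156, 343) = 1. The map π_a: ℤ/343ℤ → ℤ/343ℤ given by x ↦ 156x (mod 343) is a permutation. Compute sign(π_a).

+1

Orbit of 30 under x↦156x: [30, 221, 176, 16, 95, 71, 100]… (length divides ord_343(156)).
The orbit structure of x ↦ 156x mod 343: 7 orbits of sizes [147, 147, 21, 21, 3, 3, 1].
n − c = 343 − 7 = 336; sign = (−1)^336 = +1.
(156|343)_J = +1 (Zolotarev's lemma cross-check).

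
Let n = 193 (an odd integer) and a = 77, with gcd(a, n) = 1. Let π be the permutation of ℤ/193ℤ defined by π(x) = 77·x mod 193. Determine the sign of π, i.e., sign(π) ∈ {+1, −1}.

-1

Orbit of 165 under x↦77x: [165, 160, 161, 45, 184, 79, 100]… (length divides ord_193(77)).
2 cycles of lengths [192, 1].
Σ(ℓ_i−1) = 193−2 = 191; sign = (−1)^191 = -1.
Via Zolotarev, sign(π_{77}) = (77|193) = -1.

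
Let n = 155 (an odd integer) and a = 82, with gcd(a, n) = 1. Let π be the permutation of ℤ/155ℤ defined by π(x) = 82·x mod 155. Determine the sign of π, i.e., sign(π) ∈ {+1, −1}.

Start at x=143: 143 → 101 → 67 → 69 → 78 → 41 → 107 → … (one orbit).
The orbit structure of x ↦ 82x mod 155: 6 orbits of sizes [60, 60, 15, 15, 4, 1].
n − c = 155 − 6 = 149; sign = (−1)^149 = -1.

-1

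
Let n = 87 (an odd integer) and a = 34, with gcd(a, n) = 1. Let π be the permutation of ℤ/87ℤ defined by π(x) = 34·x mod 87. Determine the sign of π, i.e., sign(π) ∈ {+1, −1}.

Orbit of 82 under x↦34x: [82, 4, 49, 13, 7, 64, 1]… (length divides ord_87(34)).
π_34 has 9 disjoint cycles with lengths [14, 14, 14, 14, 14, 14, 1, 1, 1] on {0,…,86}.
87 − 9 = 78 transpositions; sign(π) = (−1)^78 = +1.

+1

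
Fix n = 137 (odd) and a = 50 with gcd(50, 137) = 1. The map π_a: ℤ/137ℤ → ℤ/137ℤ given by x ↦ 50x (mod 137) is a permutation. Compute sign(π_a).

+1

Start at x=50: 50 → 34 → 56 → 60 → 123 → 122 → 72 → … (one orbit).
Cycle lengths of π_50 on ℤ/137ℤ: [17, 17, 17, 17, 17, 17, 17, 17, 1]; 9 cycles in total.
With 9 cycles on 137 points, sign = (−1)^{137−9} = +1.
(50|137)_J = +1 (Zolotarev's lemma cross-check).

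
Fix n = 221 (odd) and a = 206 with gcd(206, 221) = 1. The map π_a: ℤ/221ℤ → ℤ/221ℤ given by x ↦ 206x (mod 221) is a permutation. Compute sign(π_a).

Start at x=120: 120 → 189 → 38 → 93 → 152 → 151 → 166 → … (one orbit).
Cycle type of π: 24×8 + 12 + 8×2 + 1; total 12 cycles.
12 cycles on 221: each ℓ→(−1)^(ℓ−1), product (−1)^209 = -1.

-1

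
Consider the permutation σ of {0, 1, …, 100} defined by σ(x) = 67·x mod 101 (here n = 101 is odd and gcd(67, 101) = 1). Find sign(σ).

Start at x=42: 42 → 87 → 72 → 77 → 8 → 31 → 57 → … (one orbit).
Decompose π into cycles: lengths [100, 1] (2 cycles, including the fixed point 0).
Σ(ℓ_i−1) = 101−2 = 99; sign = (−1)^99 = -1.

-1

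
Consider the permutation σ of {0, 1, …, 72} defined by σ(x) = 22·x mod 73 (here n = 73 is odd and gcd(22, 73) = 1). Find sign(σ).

-1

Start at x=1: 1 → 22 → 46 → 63 → 72 → 51 → 27 → … (one orbit).
Cycle type of π: 8×9 + 1; total 10 cycles.
n − c = 73 − 10 = 63; sign = (−1)^63 = -1.
Via Zolotarev, sign(π_{22}) = (22|73) = -1.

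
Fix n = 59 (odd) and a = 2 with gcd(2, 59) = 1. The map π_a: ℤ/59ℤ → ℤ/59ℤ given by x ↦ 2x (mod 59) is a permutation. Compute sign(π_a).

Orbit of 26 under x↦2x: [26, 52, 45, 31, 3, 6, 12]… (length divides ord_59(2)).
Cycle type of π: 58 + 1; total 2 cycles.
59 − 2 = 57 transpositions; sign(π) = (−1)^57 = -1.
Via Zolotarev, sign(π_{2}) = (2|59) = -1.

-1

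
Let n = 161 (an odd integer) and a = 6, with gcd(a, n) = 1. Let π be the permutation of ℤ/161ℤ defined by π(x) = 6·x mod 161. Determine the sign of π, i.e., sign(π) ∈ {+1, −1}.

Start at x=27: 27 → 1 → 6 → 36 → 55 → 8 → 48 → … (one orbit).
π_6 has 12 disjoint cycles with lengths [22, 22, 22, 22, 22, 22, 11, 11, 2, 2, 2, 1] on {0,…,160}.
With 12 cycles on 161 points, sign = (−1)^{161−12} = -1.

-1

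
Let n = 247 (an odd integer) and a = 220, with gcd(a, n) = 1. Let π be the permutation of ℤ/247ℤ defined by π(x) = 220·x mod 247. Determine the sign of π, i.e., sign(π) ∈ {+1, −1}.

+1

Orbit of 220 under x↦220x: [220, 235, 77, 144, 64, 1]… (length divides ord_247(220)).
Cycle lengths of π_220 on ℤ/247ℤ: [6, 6, 6, 6, 6, 6, 6, 6, 6, 6, 6, 6, 6, 6, 6, 6, 6, 6, 6, 6, 6, 6, 6, 6, 6, 6, 6, 6, 6, 6, 6, 6, 6, 6, 6, 6, 3, 3, 3, 3, 3, 3, 2, 2, 2, 2, 2, 2, 1]; 49 cycles in total.
sign(π) = (−1)^{n − #cycles} = (−1)^{247−49} = (−1)^198 = +1.
(220|247)_J = +1 (Zolotarev's lemma cross-check).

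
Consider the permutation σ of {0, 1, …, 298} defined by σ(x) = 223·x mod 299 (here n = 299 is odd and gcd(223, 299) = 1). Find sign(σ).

-1

Orbit of 210 under x↦223x: [210, 186, 216, 29, 188, 64, 219]… (length divides ord_299(223)).
6 cycles of lengths [132, 132, 12, 11, 11, 1].
Σ(ℓ_i−1) = 299−6 = 293; sign = (−1)^293 = -1.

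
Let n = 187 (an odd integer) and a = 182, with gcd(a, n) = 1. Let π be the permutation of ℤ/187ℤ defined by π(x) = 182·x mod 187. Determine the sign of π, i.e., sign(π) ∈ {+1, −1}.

+1

Trace 28: π^k(28) = [28, 47, 139, 53, 109, 16, 107] for k=0..6.
Cycle lengths of π_182 on ℤ/187ℤ: [80, 80, 16, 10, 1]; 5 cycles in total.
Σ(ℓ_i−1) = 187−5 = 182; sign = (−1)^182 = +1.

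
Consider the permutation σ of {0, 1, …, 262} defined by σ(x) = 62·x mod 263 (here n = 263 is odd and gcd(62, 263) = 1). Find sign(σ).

Orbit of 187 under x↦62x: [187, 22, 49, 145, 48, 83, 149]… (length divides ord_263(62)).
Cycle lengths of π_62 on ℤ/263ℤ: [131, 131, 1]; 3 cycles in total.
n − c = 263 − 3 = 260; sign = (−1)^260 = +1.

+1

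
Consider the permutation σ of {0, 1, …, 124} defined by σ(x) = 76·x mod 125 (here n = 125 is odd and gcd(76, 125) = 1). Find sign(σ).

+1

Trace 101: π^k(101) = [101, 51, 1, 76, 26] for k=0..4.
The orbit structure of x ↦ 76x mod 125: 45 orbits of sizes [5, 5, 5, 5, 5, 5, 5, 5, 5, 5, 5, 5, 5, 5, 5, 5, 5, 5, 5, 5, 1, 1, 1, 1, 1, 1, 1, 1, 1, 1, 1, 1, 1, 1, 1, 1, 1, 1, 1, 1, 1, 1, 1, 1, 1].
125 − 45 = 80 transpositions; sign(π) = (−1)^80 = +1.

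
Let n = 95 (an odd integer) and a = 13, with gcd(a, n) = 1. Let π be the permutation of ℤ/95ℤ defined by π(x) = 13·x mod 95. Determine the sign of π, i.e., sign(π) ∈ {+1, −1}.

+1

Trace 61: π^k(61) = [61, 33, 49, 67, 16, 18, 44] for k=0..6.
Cycle lengths of π_13 on ℤ/95ℤ: [36, 36, 18, 4, 1]; 5 cycles in total.
sign(π) = (−1)^{n − #cycles} = (−1)^{95−5} = (−1)^90 = +1.
(13|95)_J = +1 (Zolotarev's lemma cross-check).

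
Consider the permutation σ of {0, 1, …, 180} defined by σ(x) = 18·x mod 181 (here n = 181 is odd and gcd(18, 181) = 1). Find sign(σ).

-1

Start at x=54: 54 → 67 → 120 → 169 → 146 → 94 → 63 → … (one orbit).
2 cycles of lengths [180, 1].
n − c = 181 − 2 = 179; sign = (−1)^179 = -1.
(18|181)_J = -1 (Zolotarev's lemma cross-check).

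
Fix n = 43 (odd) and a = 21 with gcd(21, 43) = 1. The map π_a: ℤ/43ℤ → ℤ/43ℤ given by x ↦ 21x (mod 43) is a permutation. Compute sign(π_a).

+1

Orbit of 11 under x↦21x: [11, 16, 35, 4, 41, 1, 21]… (length divides ord_43(21)).
7 cycles of lengths [7, 7, 7, 7, 7, 7, 1].
n − c = 43 − 7 = 36; sign = (−1)^36 = +1.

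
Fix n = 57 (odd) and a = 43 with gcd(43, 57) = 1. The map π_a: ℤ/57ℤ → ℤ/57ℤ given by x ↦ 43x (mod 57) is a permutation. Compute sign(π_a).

Start at x=7: 7 → 16 → 4 → 1 → 43 → 25 → 49 → … (one orbit).
Decompose π into cycles: lengths [9, 9, 9, 9, 9, 9, 1, 1, 1] (9 cycles, including the fixed point 0).
9 cycles on 57: each ℓ→(−1)^(ℓ−1), product (−1)^48 = +1.

+1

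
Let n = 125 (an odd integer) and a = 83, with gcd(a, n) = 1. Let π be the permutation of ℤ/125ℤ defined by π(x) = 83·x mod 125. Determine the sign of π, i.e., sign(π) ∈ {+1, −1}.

Start at x=101: 101 → 8 → 39 → 112 → 46 → 68 → 19 → … (one orbit).
Cycle lengths of π_83 on ℤ/125ℤ: [100, 20, 4, 1]; 4 cycles in total.
n − c = 125 − 4 = 121; sign = (−1)^121 = -1.

-1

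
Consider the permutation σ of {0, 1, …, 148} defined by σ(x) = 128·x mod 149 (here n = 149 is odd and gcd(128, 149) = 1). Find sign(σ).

Start at x=62: 62 → 39 → 75 → 64 → 146 → 63 → 18 → … (one orbit).
The orbit structure of x ↦ 128x mod 149: 2 orbits of sizes [148, 1].
149 − 2 = 147 transpositions; sign(π) = (−1)^147 = -1.
Via Zolotarev, sign(π_{128}) = (128|149) = -1.

-1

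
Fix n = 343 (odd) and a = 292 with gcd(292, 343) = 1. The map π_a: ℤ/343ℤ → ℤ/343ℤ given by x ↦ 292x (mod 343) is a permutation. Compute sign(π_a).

Trace 246: π^k(246) = [246, 145, 151, 188, 16, 213, 113] for k=0..6.
Decompose π into cycles: lengths [294, 42, 6, 1] (4 cycles, including the fixed point 0).
Σ(ℓ_i−1) = 343−4 = 339; sign = (−1)^339 = -1.
The Jacobi symbol (292|343) = -1 (Zolotarev) agrees.

-1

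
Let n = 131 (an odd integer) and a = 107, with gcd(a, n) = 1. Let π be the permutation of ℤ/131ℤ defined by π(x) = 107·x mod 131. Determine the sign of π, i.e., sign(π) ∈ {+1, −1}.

+1

Trace 62: π^k(62) = [62, 84, 80, 45, 99, 113, 39] for k=0..6.
Cycle lengths of π_107 on ℤ/131ℤ: [13, 13, 13, 13, 13, 13, 13, 13, 13, 13, 1]; 11 cycles in total.
131 − 11 = 120 transpositions; sign(π) = (−1)^120 = +1.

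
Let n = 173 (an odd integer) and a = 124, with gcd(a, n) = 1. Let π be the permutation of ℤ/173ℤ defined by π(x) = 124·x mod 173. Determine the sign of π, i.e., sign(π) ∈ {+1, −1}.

Trace 148: π^k(148) = [148, 14, 6, 52, 47, 119, 51] for k=0..6.
Decompose π into cycles: lengths [43, 43, 43, 43, 1] (5 cycles, including the fixed point 0).
Σ(ℓ_i−1) = 173−5 = 168; sign = (−1)^168 = +1.
Via Zolotarev, sign(π_{124}) = (124|173) = +1.

+1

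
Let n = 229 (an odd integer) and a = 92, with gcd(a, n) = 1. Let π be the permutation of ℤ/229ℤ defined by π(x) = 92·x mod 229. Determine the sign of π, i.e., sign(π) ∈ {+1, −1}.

-1

Orbit of 153 under x↦92x: [153, 107, 226, 182, 27, 194, 215]… (length divides ord_229(92)).
Cycle type of π: 228 + 1; total 2 cycles.
With 2 cycles on 229 points, sign = (−1)^{229−2} = -1.
The Jacobi symbol (92|229) = -1 (Zolotarev) agrees.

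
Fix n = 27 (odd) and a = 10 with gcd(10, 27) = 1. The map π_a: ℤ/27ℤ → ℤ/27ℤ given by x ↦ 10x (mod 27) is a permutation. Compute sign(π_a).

+1

Trace 19: π^k(19) = [19, 1, 10] for k=0..2.
Decompose π into cycles: lengths [3, 3, 3, 3, 3, 3, 1, 1, 1, 1, 1, 1, 1, 1, 1] (15 cycles, including the fixed point 0).
With 15 cycles on 27 points, sign = (−1)^{27−15} = +1.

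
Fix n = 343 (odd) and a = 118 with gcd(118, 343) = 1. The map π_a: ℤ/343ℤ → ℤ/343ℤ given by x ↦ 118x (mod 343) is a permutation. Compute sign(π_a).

-1

Orbit of 34 under x↦118x: [34, 239, 76, 50, 69, 253, 13]… (length divides ord_343(118)).
Decompose π into cycles: lengths [98, 98, 98, 14, 14, 14, 2, 2, 2, 1] (10 cycles, including the fixed point 0).
10 cycles on 343: each ℓ→(−1)^(ℓ−1), product (−1)^333 = -1.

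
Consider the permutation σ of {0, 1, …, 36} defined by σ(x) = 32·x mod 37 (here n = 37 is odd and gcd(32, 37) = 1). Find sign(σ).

-1

Orbit of 16 under x↦32x: [16, 31, 30, 35, 10, 24, 28]… (length divides ord_37(32)).
2 cycles of lengths [36, 1].
37 − 2 = 35 transpositions; sign(π) = (−1)^35 = -1.
(32|37)_J = -1 (Zolotarev's lemma cross-check).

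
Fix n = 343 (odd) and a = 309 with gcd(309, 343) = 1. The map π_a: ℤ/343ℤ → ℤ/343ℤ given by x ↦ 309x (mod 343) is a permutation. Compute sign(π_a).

Trace 176: π^k(176) = [176, 190, 57, 120, 36, 148, 113] for k=0..6.
Cycle lengths of π_309 on ℤ/343ℤ: [49, 49, 49, 49, 49, 49, 7, 7, 7, 7, 7, 7, 1, 1, 1, 1, 1, 1, 1]; 19 cycles in total.
sign(π) = (−1)^{n − #cycles} = (−1)^{343−19} = (−1)^324 = +1.

+1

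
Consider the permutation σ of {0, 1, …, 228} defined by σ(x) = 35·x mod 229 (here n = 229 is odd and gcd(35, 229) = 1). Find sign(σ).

-1

Start at x=29: 29 → 99 → 30 → 134 → 110 → 186 → 98 → … (one orbit).
Decompose π into cycles: lengths [228, 1] (2 cycles, including the fixed point 0).
n − c = 229 − 2 = 227; sign = (−1)^227 = -1.
Via Zolotarev, sign(π_{35}) = (35|229) = -1.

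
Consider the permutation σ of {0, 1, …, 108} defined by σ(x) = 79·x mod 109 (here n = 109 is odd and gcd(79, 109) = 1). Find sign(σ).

Start at x=81: 81 → 77 → 88 → 85 → 66 → 91 → 104 → … (one orbit).
The orbit structure of x ↦ 79x mod 109: 2 orbits of sizes [108, 1].
n − c = 109 − 2 = 107; sign = (−1)^107 = -1.

-1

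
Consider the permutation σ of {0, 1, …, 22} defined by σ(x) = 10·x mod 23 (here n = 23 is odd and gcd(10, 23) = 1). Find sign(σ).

-1

Orbit of 15 under x↦10x: [15, 12, 5, 4, 17, 9, 21]… (length divides ord_23(10)).
π_10 has 2 disjoint cycles with lengths [22, 1] on {0,…,22}.
With 2 cycles on 23 points, sign = (−1)^{23−2} = -1.
(10|23)_J = -1 (Zolotarev's lemma cross-check).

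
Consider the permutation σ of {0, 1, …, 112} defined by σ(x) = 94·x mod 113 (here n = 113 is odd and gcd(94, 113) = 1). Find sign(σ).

-1

Start at x=29: 29 → 14 → 73 → 82 → 24 → 109 → 76 → … (one orbit).
Cycle type of π: 112 + 1; total 2 cycles.
With 2 cycles on 113 points, sign = (−1)^{113−2} = -1.
The Jacobi symbol (94|113) = -1 (Zolotarev) agrees.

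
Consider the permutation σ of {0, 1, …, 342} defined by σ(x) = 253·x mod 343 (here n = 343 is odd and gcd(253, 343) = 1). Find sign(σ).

Start at x=92: 92 → 295 → 204 → 162 → 169 → 225 → 330 → … (one orbit).
Cycle lengths of π_253 on ℤ/343ℤ: [49, 49, 49, 49, 49, 49, 7, 7, 7, 7, 7, 7, 1, 1, 1, 1, 1, 1, 1]; 19 cycles in total.
Σ(ℓ_i−1) = 343−19 = 324; sign = (−1)^324 = +1.
Zolotarev: (253|343) = +1, matching the cycle-count sign.

+1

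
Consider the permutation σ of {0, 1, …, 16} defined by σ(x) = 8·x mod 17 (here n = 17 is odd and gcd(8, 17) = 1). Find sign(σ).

Trace 13: π^k(13) = [13, 2, 16, 9, 4, 15, 1] for k=0..6.
Cycle lengths of π_8 on ℤ/17ℤ: [8, 8, 1]; 3 cycles in total.
With 3 cycles on 17 points, sign = (−1)^{17−3} = +1.
Zolotarev: (8|17) = +1, matching the cycle-count sign.

+1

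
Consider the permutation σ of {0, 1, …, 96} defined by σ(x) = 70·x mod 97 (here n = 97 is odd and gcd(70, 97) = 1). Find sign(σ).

+1

Orbit of 33 under x↦70x: [33, 79, 1, 70, 50, 8, 75]… (length divides ord_97(70)).
Cycle lengths of π_70 on ℤ/97ℤ: [16, 16, 16, 16, 16, 16, 1]; 7 cycles in total.
97 − 7 = 90 transpositions; sign(π) = (−1)^90 = +1.
The Jacobi symbol (70|97) = +1 (Zolotarev) agrees.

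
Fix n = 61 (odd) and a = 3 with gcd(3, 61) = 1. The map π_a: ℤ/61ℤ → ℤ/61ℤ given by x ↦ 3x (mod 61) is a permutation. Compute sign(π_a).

+1

Orbit of 58 under x↦3x: [58, 52, 34, 41, 1, 3, 9]… (length divides ord_61(3)).
Cycle type of π: 10×6 + 1; total 7 cycles.
Σ(ℓ_i−1) = 61−7 = 54; sign = (−1)^54 = +1.
The Jacobi symbol (3|61) = +1 (Zolotarev) agrees.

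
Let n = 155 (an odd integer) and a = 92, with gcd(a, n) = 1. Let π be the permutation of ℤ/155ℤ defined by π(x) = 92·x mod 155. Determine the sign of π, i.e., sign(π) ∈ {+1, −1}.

Trace 1: π^k(1) = [1, 92, 94, 123] for k=0..3.
Cycle type of π: 4×31 + 2×15 + 1; total 47 cycles.
155 − 47 = 108 transpositions; sign(π) = (−1)^108 = +1.
Check: (92/155) = +1 by Zolotarev.

+1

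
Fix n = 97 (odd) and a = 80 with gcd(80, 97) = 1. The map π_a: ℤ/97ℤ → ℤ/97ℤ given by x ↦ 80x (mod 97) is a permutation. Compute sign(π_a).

-1

Orbit of 16 under x↦80x: [16, 19, 65, 59, 64, 76, 66]… (length divides ord_97(80)).
2 cycles of lengths [96, 1].
97 − 2 = 95 transpositions; sign(π) = (−1)^95 = -1.
The Jacobi symbol (80|97) = -1 (Zolotarev) agrees.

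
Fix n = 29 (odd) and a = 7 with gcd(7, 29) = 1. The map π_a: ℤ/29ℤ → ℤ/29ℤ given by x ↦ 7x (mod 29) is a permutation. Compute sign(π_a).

Trace 20: π^k(20) = [20, 24, 23, 16, 25, 1, 7] for k=0..6.
5 cycles of lengths [7, 7, 7, 7, 1].
sign(π) = (−1)^{n − #cycles} = (−1)^{29−5} = (−1)^24 = +1.
Zolotarev: (7|29) = +1, matching the cycle-count sign.

+1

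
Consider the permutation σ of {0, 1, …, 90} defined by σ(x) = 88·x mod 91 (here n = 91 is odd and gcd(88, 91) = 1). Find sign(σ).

+1

Orbit of 9 under x↦88x: [9, 64, 81, 30, 1, 88]… (length divides ord_91(88)).
The orbit structure of x ↦ 88x mod 91: 17 orbits of sizes [6, 6, 6, 6, 6, 6, 6, 6, 6, 6, 6, 6, 6, 6, 3, 3, 1].
17 cycles on 91: each ℓ→(−1)^(ℓ−1), product (−1)^74 = +1.
Via Zolotarev, sign(π_{88}) = (88|91) = +1.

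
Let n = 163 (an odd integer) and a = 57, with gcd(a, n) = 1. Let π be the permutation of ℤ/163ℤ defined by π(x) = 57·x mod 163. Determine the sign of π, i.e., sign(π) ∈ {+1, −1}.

+1

Start at x=40: 40 → 161 → 49 → 22 → 113 → 84 → 61 → … (one orbit).
The orbit structure of x ↦ 57x mod 163: 3 orbits of sizes [81, 81, 1].
3 cycles on 163: each ℓ→(−1)^(ℓ−1), product (−1)^160 = +1.
(57|163)_J = +1 (Zolotarev's lemma cross-check).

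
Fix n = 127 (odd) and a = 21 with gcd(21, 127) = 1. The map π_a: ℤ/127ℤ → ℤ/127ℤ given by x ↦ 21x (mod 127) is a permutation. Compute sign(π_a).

+1

Trace 19: π^k(19) = [19, 18, 124, 64, 74, 30, 122] for k=0..6.
π_21 has 3 disjoint cycles with lengths [63, 63, 1] on {0,…,126}.
3 cycles on 127: each ℓ→(−1)^(ℓ−1), product (−1)^124 = +1.
The Jacobi symbol (21|127) = +1 (Zolotarev) agrees.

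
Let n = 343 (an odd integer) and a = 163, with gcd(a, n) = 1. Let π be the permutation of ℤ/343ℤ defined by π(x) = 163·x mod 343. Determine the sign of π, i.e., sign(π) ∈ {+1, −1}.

Orbit of 18 under x↦163x: [18, 190, 100, 179, 22, 156, 46]… (length divides ord_343(163)).
The orbit structure of x ↦ 163x mod 343: 7 orbits of sizes [147, 147, 21, 21, 3, 3, 1].
With 7 cycles on 343 points, sign = (−1)^{343−7} = +1.
Via Zolotarev, sign(π_{163}) = (163|343) = +1.

+1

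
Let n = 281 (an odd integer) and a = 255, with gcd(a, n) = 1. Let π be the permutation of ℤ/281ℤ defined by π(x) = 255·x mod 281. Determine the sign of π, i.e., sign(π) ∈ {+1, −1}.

Orbit of 236 under x↦255x: [236, 46, 209, 186, 222, 129, 18]… (length divides ord_281(255)).
2 cycles of lengths [280, 1].
Σ(ℓ_i−1) = 281−2 = 279; sign = (−1)^279 = -1.
Check: (255/281) = -1 by Zolotarev.

-1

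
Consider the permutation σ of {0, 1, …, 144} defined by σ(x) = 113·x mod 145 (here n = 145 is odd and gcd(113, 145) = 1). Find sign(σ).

Orbit of 136 under x↦113x: [136, 143, 64, 127, 141, 128, 109]… (length divides ord_145(113)).
Decompose π into cycles: lengths [28, 28, 28, 28, 28, 4, 1] (7 cycles, including the fixed point 0).
7 cycles on 145: each ℓ→(−1)^(ℓ−1), product (−1)^138 = +1.
Via Zolotarev, sign(π_{113}) = (113|145) = +1.

+1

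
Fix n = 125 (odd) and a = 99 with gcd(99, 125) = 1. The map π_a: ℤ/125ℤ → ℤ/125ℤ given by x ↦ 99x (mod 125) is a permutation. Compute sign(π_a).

Orbit of 26 under x↦99x: [26, 74, 76, 24, 1, 99, 51]… (length divides ord_125(99)).
Cycle type of π: 10×10 + 2×12 + 1; total 23 cycles.
Σ(ℓ_i−1) = 125−23 = 102; sign = (−1)^102 = +1.

+1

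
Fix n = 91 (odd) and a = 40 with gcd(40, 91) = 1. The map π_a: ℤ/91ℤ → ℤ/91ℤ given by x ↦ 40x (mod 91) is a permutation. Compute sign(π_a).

-1

Trace 27: π^k(27) = [27, 79, 66, 1, 40, 53] for k=0..5.
Cycle type of π: 6×13 + 1×13; total 26 cycles.
Σ(ℓ_i−1) = 91−26 = 65; sign = (−1)^65 = -1.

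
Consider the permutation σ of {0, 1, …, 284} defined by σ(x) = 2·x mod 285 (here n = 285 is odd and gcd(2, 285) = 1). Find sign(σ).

Trace 226: π^k(226) = [226, 167, 49, 98, 196, 107, 214] for k=0..6.
Cycle type of π: 36×6 + 18×3 + 4×3 + 2 + 1; total 14 cycles.
With 14 cycles on 285 points, sign = (−1)^{285−14} = -1.

-1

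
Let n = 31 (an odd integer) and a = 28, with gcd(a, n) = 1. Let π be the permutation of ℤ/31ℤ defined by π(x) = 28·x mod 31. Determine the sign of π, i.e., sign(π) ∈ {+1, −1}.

+1

Start at x=14: 14 → 20 → 2 → 25 → 18 → 8 → 7 → … (one orbit).
3 cycles of lengths [15, 15, 1].
Σ(ℓ_i−1) = 31−3 = 28; sign = (−1)^28 = +1.
(28|31)_J = +1 (Zolotarev's lemma cross-check).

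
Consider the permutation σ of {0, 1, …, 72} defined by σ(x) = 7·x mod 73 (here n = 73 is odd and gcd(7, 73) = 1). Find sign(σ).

-1

Trace 52: π^k(52) = [52, 72, 66, 24, 22, 8, 56] for k=0..6.
4 cycles of lengths [24, 24, 24, 1].
Σ(ℓ_i−1) = 73−4 = 69; sign = (−1)^69 = -1.
The Jacobi symbol (7|73) = -1 (Zolotarev) agrees.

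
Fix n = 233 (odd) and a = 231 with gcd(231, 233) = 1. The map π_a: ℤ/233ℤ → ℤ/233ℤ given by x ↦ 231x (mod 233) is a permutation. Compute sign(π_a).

Orbit of 117 under x↦231x: [117, 232, 2, 229, 8, 217, 32]… (length divides ord_233(231)).
Decompose π into cycles: lengths [58, 58, 58, 58, 1] (5 cycles, including the fixed point 0).
5 cycles on 233: each ℓ→(−1)^(ℓ−1), product (−1)^228 = +1.
Zolotarev: (231|233) = +1, matching the cycle-count sign.

+1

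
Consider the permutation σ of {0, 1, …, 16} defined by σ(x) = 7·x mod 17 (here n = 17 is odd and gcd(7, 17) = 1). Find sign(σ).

-1

Start at x=6: 6 → 8 → 5 → 1 → 7 → 15 → 3 → … (one orbit).
Cycle lengths of π_7 on ℤ/17ℤ: [16, 1]; 2 cycles in total.
17 − 2 = 15 transpositions; sign(π) = (−1)^15 = -1.
Via Zolotarev, sign(π_{7}) = (7|17) = -1.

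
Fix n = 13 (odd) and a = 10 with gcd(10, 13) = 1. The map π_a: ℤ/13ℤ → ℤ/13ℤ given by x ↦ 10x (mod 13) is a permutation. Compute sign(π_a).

Trace 9: π^k(9) = [9, 12, 3, 4, 1, 10] for k=0..5.
Decompose π into cycles: lengths [6, 6, 1] (3 cycles, including the fixed point 0).
n − c = 13 − 3 = 10; sign = (−1)^10 = +1.

+1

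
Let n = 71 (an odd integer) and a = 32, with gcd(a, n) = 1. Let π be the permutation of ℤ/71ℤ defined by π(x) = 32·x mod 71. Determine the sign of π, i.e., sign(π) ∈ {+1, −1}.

+1

Start at x=1: 1 → 32 → 30 → 37 → 48 → 45 → 20 → 1 (one orbit).
11 cycles of lengths [7, 7, 7, 7, 7, 7, 7, 7, 7, 7, 1].
With 11 cycles on 71 points, sign = (−1)^{71−11} = +1.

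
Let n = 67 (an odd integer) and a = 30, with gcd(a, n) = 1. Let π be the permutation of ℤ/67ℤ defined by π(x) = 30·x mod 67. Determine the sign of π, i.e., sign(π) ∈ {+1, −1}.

Orbit of 66 under x↦30x: [66, 37, 38, 1, 30, 29]… (length divides ord_67(30)).
Cycle type of π: 6×11 + 1; total 12 cycles.
12 cycles on 67: each ℓ→(−1)^(ℓ−1), product (−1)^55 = -1.

-1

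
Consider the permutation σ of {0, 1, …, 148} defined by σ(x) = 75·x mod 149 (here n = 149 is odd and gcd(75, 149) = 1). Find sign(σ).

-1

Trace 41: π^k(41) = [41, 95, 122, 61, 105, 127, 138] for k=0..6.
Decompose π into cycles: lengths [148, 1] (2 cycles, including the fixed point 0).
2 cycles on 149: each ℓ→(−1)^(ℓ−1), product (−1)^147 = -1.
Via Zolotarev, sign(π_{75}) = (75|149) = -1.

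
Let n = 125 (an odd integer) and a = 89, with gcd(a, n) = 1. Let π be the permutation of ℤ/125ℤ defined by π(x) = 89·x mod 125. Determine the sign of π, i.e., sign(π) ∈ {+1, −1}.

+1

Start at x=101: 101 → 114 → 21 → 119 → 91 → 99 → 61 → … (one orbit).
Cycle lengths of π_89 on ℤ/125ℤ: [50, 50, 10, 10, 2, 2, 1]; 7 cycles in total.
sign(π) = (−1)^{n − #cycles} = (−1)^{125−7} = (−1)^118 = +1.
Zolotarev: (89|125) = +1, matching the cycle-count sign.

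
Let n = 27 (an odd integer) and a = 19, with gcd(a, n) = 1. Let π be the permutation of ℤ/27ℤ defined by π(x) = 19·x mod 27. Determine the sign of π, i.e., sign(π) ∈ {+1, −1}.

Orbit of 19 under x↦19x: [19, 10, 1]… (length divides ord_27(19)).
Cycle lengths of π_19 on ℤ/27ℤ: [3, 3, 3, 3, 3, 3, 1, 1, 1, 1, 1, 1, 1, 1, 1]; 15 cycles in total.
n − c = 27 − 15 = 12; sign = (−1)^12 = +1.
Via Zolotarev, sign(π_{19}) = (19|27) = +1.

+1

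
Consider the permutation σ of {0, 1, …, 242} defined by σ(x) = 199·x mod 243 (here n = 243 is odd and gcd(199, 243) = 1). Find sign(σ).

+1

Trace 64: π^k(64) = [64, 100, 217, 172, 208, 82, 37] for k=0..6.
The orbit structure of x ↦ 199x mod 243: 27 orbits of sizes [27, 27, 27, 27, 27, 27, 9, 9, 9, 9, 9, 9, 3, 3, 3, 3, 3, 3, 1, 1, 1, 1, 1, 1, 1, 1, 1].
sign(π) = (−1)^{n − #cycles} = (−1)^{243−27} = (−1)^216 = +1.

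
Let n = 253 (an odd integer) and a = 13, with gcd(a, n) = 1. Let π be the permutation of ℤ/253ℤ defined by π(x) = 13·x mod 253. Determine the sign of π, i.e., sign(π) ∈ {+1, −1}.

-1

Trace 70: π^k(70) = [70, 151, 192, 219, 64, 73, 190] for k=0..6.
Cycle lengths of π_13 on ℤ/253ℤ: [110, 110, 11, 11, 10, 1]; 6 cycles in total.
Σ(ℓ_i−1) = 253−6 = 247; sign = (−1)^247 = -1.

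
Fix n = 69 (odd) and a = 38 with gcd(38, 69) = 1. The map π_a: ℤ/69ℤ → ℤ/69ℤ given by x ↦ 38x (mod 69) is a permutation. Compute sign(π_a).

Trace 14: π^k(14) = [14, 49, 68, 31, 5, 52, 44] for k=0..6.
Cycle type of π: 22×3 + 2 + 1; total 5 cycles.
n − c = 69 − 5 = 64; sign = (−1)^64 = +1.

+1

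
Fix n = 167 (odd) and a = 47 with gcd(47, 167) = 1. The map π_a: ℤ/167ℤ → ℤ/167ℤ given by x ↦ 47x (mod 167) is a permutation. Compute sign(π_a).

+1

Trace 77: π^k(77) = [77, 112, 87, 81, 133, 72, 44] for k=0..6.
The orbit structure of x ↦ 47x mod 167: 3 orbits of sizes [83, 83, 1].
sign(π) = (−1)^{n − #cycles} = (−1)^{167−3} = (−1)^164 = +1.
The Jacobi symbol (47|167) = +1 (Zolotarev) agrees.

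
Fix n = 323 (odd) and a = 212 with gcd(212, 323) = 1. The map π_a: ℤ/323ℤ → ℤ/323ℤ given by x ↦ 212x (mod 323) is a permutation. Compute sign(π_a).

-1

Start at x=123: 123 → 236 → 290 → 110 → 64 → 2 → 101 → … (one orbit).
Cycle lengths of π_212 on ℤ/323ℤ: [72, 72, 72, 72, 18, 8, 8, 1]; 8 cycles in total.
323 − 8 = 315 transpositions; sign(π) = (−1)^315 = -1.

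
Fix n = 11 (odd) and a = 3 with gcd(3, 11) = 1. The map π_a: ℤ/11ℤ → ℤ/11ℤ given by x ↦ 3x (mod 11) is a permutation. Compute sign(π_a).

Trace 9: π^k(9) = [9, 5, 4, 1, 3] for k=0..4.
Decompose π into cycles: lengths [5, 5, 1] (3 cycles, including the fixed point 0).
n − c = 11 − 3 = 8; sign = (−1)^8 = +1.

+1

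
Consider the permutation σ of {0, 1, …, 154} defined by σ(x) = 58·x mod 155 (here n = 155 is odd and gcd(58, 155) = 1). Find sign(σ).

+1

Orbit of 108 under x↦58x: [108, 64, 147, 1, 58, 109, 122]… (length divides ord_155(58)).
Cycle lengths of π_58 on ℤ/155ℤ: [20, 20, 20, 20, 20, 20, 10, 10, 10, 4, 1]; 11 cycles in total.
With 11 cycles on 155 points, sign = (−1)^{155−11} = +1.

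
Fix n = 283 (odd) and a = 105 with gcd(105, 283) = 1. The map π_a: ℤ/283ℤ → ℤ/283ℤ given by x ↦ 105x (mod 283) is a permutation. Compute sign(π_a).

+1

Start at x=263: 263 → 164 → 240 → 13 → 233 → 127 → 34 → … (one orbit).
3 cycles of lengths [141, 141, 1].
n − c = 283 − 3 = 280; sign = (−1)^280 = +1.
Zolotarev: (105|283) = +1, matching the cycle-count sign.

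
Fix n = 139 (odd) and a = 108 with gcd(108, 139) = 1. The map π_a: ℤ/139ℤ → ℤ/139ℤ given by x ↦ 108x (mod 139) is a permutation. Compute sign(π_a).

Orbit of 132 under x↦108x: [132, 78, 84, 37, 104, 112, 3]… (length divides ord_139(108)).
The orbit structure of x ↦ 108x mod 139: 2 orbits of sizes [138, 1].
2 cycles on 139: each ℓ→(−1)^(ℓ−1), product (−1)^137 = -1.
The Jacobi symbol (108|139) = -1 (Zolotarev) agrees.

-1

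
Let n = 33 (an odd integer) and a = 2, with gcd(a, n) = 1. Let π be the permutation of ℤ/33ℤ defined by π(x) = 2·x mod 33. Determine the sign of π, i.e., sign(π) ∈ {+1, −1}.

+1

Trace 29: π^k(29) = [29, 25, 17, 1, 2, 4, 8] for k=0..6.
Decompose π into cycles: lengths [10, 10, 10, 2, 1] (5 cycles, including the fixed point 0).
5 cycles on 33: each ℓ→(−1)^(ℓ−1), product (−1)^28 = +1.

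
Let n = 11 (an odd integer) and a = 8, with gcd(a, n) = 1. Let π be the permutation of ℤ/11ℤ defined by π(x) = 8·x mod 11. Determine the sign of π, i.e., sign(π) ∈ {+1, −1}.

Start at x=9: 9 → 6 → 4 → 10 → 3 → 2 → 5 → … (one orbit).
π_8 has 2 disjoint cycles with lengths [10, 1] on {0,…,10}.
sign(π) = (−1)^{n − #cycles} = (−1)^{11−2} = (−1)^9 = -1.

-1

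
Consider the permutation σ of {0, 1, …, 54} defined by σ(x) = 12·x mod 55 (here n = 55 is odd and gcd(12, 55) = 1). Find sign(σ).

-1

Orbit of 23 under x↦12x: [23, 1, 12, 34]… (length divides ord_55(12)).
Decompose π into cycles: lengths [4, 4, 4, 4, 4, 4, 4, 4, 4, 4, 4, 1, 1, 1, 1, 1, 1, 1, 1, 1, 1, 1] (22 cycles, including the fixed point 0).
With 22 cycles on 55 points, sign = (−1)^{55−22} = -1.
The Jacobi symbol (12|55) = -1 (Zolotarev) agrees.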